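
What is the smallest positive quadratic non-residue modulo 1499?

(2/1499) = −1, so 2 is the smallest positive non-residue mod 1499.

2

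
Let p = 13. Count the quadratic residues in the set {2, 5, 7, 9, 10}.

(2/13) = -1 → non-residue.
(5/13) = -1 → non-residue.
(7/13) = -1 → non-residue.
(9/13) = +1 → QR.
(10/13) = +1 → QR.
Total quadratic residues among the 5: 2.

2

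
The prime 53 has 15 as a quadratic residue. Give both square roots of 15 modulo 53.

53 ≡ 1 (mod 4), so we find a root by search.
Trying successive values, 11² = 121 ≡ 15 (mod 53). The other root is 53 − 11 = 42.

11, 42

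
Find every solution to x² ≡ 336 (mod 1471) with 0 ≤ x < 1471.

Since 1471 ≡ 3 (mod 4), a square root of 336 is 336^((1471+1)/4) = 336^368 mod 1471.
Repeated squaring: 336^2≡1100, 336^4≡838, 336^8≡577, 336^16≡483, 336^32≡871, 336^64≡1076, 336^128≡99, 336^256≡975 (mod 1471).
336^368 = 336^(256+64+32+16) ≡ 812 (mod 1471).
Check: 812² = 659344 ≡ 336 (mod 1471). The two roots are 659 and 812.

659, 812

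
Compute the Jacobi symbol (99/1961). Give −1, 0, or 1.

Reciprocity: 99 ≡ 3 and 1961 ≡ 1 (mod 4), so (99/1961) = +(1961/99).
Reduce top mod 99: now compute (80/99).
Pull out 2^4: since 99 ≡ 3 (mod 8), (2/99) = -1, so (2/99)^4 = +1.
Reciprocity: 5 ≡ 1 and 99 ≡ 3 (mod 4), so (5/99) = +(99/5).
Reduce top mod 5: now compute (4/5).
Pull out 2^2: since 5 ≡ 5 (mod 8), (2/5) = -1, so (2/5)^2 = +1.
Reached (1/5) = 1. Collecting the sign flips along the way, the symbol is +1.

1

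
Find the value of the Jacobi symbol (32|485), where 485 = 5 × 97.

Pull out 2^5: since 485 ≡ 5 (mod 8), (2/485) = -1, so (2/485)^5 = -1.
Reached (1/485) = 1. Collecting the sign flips along the way, the symbol is -1.

-1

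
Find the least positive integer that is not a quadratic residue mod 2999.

(2/2999) = +1, so 2 is a residue.
(3/2999) = +1, so 3 is a residue.
(4/2999) = +1, so 4 is a residue.
(5/2999) = +1, so 5 is a residue.
(6/2999) = +1, so 6 is a residue.
(7/2999) = +1, so 7 is a residue.
(8/2999) = +1, so 8 is a residue.
(9/2999) = +1, so 9 is a residue.
(10/2999) = +1, so 10 is a residue.
(11/2999) = +1, so 11 is a residue.
(12/2999) = +1, so 12 is a residue.
(13/2999) = +1, so 13 is a residue.
(14/2999) = +1, so 14 is a residue.
(15/2999) = +1, so 15 is a residue.
(16/2999) = +1, so 16 is a residue.
(17/2999) = −1, so 17 is the smallest positive non-residue mod 2999.

17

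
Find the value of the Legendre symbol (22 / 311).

Pull out 2: since 311 ≡ 7 (mod 8), (2/311) = +1.
Reciprocity: 11 ≡ 3 and 311 ≡ 3 (mod 4), so (11/311) = −(311/11).
Reduce top mod 11: now compute (3/11).
Reciprocity: 3 ≡ 3 and 11 ≡ 3 (mod 4), so (3/11) = −(11/3).
Reduce top mod 3: now compute (2/3).
Pull out 2: since 3 ≡ 3 (mod 8), (2/3) = -1.
Reached (1/3) = 1. Collecting the sign flips along the way, the symbol is -1.

-1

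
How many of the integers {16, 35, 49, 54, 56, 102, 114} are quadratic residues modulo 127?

3

(16/127) = +1 → QR.
(35/127) = +1 → QR.
(49/127) = +1 → QR.
(54/127) = -1 → non-residue.
(56/127) = -1 → non-residue.
(102/127) = -1 → non-residue.
(114/127) = -1 → non-residue.
Total quadratic residues among the 7: 3.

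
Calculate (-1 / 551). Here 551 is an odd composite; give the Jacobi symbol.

-1

First reduce: -1 ≡ 550 (mod 551).
Pull out 2: since 551 ≡ 7 (mod 8), (2/551) = +1.
Reciprocity: 275 ≡ 3 and 551 ≡ 3 (mod 4), so (275/551) = −(551/275).
Reduce top mod 275: now compute (1/275).
Reached (1/275) = 1. Collecting the sign flips along the way, the symbol is -1.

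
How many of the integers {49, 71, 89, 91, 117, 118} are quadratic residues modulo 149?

2

(49/149) = +1 → QR.
(71/149) = -1 → non-residue.
(89/149) = -1 → non-residue.
(91/149) = -1 → non-residue.
(117/149) = -1 → non-residue.
(118/149) = +1 → QR.
Total quadratic residues among the 6: 2.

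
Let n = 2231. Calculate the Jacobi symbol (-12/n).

-1

First reduce: -12 ≡ 2219 (mod 2231).
Reciprocity: 2219 ≡ 3 and 2231 ≡ 3 (mod 4), so (2219/2231) = −(2231/2219).
Reduce top mod 2219: now compute (12/2219).
Pull out 2^2: since 2219 ≡ 3 (mod 8), (2/2219) = -1, so (2/2219)^2 = +1.
Reciprocity: 3 ≡ 3 and 2219 ≡ 3 (mod 4), so (3/2219) = −(2219/3).
Reduce top mod 3: now compute (2/3).
Pull out 2: since 3 ≡ 3 (mod 8), (2/3) = -1.
Reached (1/3) = 1. Collecting the sign flips along the way, the symbol is -1.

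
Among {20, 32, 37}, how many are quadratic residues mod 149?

2

(20/149) = +1 → QR.
(32/149) = -1 → non-residue.
(37/149) = +1 → QR.
Total quadratic residues among the 3: 2.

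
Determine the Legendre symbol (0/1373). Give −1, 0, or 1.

0

Top reduces to 0: gcd > 1, so the symbol is 0.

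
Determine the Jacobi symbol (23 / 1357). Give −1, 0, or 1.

0

Reciprocity: 23 ≡ 3 and 1357 ≡ 1 (mod 4), so (23/1357) = +(1357/23).
Reduce top mod 23: now compute (0/23).
Top reduces to 0: gcd > 1, so the symbol is 0.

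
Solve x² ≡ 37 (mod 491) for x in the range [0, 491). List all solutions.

77, 414

Since 491 ≡ 3 (mod 4), a square root of 37 is 37^((491+1)/4) = 37^123 mod 491.
Repeated squaring: 37^2≡387, 37^4≡14, 37^8≡196, 37^16≡118, 37^32≡176, 37^64≡43 (mod 491).
37^123 = 37^(64+32+16+8+2+1) ≡ 414 (mod 491).
Check: 414² = 171396 ≡ 37 (mod 491). The two roots are 77 and 414.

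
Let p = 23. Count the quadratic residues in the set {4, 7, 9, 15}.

(4/23) = +1 → QR.
(7/23) = -1 → non-residue.
(9/23) = +1 → QR.
(15/23) = -1 → non-residue.
Total quadratic residues among the 4: 2.

2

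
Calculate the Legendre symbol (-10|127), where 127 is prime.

1

First reduce: -10 ≡ 117 (mod 127).
Reciprocity: 117 ≡ 1 and 127 ≡ 3 (mod 4), so (117/127) = +(127/117).
Reduce top mod 117: now compute (10/117).
Pull out 2: since 117 ≡ 5 (mod 8), (2/117) = -1.
Reciprocity: 5 ≡ 1 and 117 ≡ 1 (mod 4), so (5/117) = +(117/5).
Reduce top mod 5: now compute (2/5).
Pull out 2: since 5 ≡ 5 (mod 8), (2/5) = -1.
Reached (1/5) = 1. Collecting the sign flips along the way, the symbol is +1.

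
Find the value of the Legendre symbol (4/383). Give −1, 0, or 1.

1

Euler's criterion: (4/383) ≡ 4^191 (mod 383).
4^2 ≡ 16 (mod 383)
4^4 ≡ 256 (mod 383)
4^8 ≡ 43 (mod 383)
4^16 ≡ 317 (mod 383)
4^32 ≡ 143 (mod 383)
4^64 ≡ 150 (mod 383)
4^128 ≡ 286 (mod 383)
4^191 = 4^(128+32+16+8+4+2+1) ≡ 1 (mod 383).
Result is 1, so (4/383) = 1.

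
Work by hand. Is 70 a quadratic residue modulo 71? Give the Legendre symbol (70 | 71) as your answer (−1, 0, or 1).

Pull out 2: since 71 ≡ 7 (mod 8), (2/71) = +1.
Reciprocity: 35 ≡ 3 and 71 ≡ 3 (mod 4), so (35/71) = −(71/35).
Reduce top mod 35: now compute (1/35).
Reached (1/35) = 1. Collecting the sign flips along the way, the symbol is -1.

-1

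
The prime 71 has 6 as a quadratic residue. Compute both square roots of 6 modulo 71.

19, 52

Since 71 ≡ 3 (mod 4), a square root of 6 is 6^((71+1)/4) = 6^18 mod 71.
Repeated squaring: 6^2≡36, 6^4≡18, 6^8≡40, 6^16≡38 (mod 71).
6^18 = 6^(16+2) ≡ 19 (mod 71).
Check: 19² = 361 ≡ 6 (mod 71). The two roots are 19 and 52.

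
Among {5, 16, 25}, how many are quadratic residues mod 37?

(5/37) = -1 → non-residue.
(16/37) = +1 → QR.
(25/37) = +1 → QR.
Total quadratic residues among the 3: 2.

2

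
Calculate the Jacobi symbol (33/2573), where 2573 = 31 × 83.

Reciprocity: 33 ≡ 1 and 2573 ≡ 1 (mod 4), so (33/2573) = +(2573/33).
Reduce top mod 33: now compute (32/33).
Pull out 2^5: since 33 ≡ 1 (mod 8), (2/33) = +1, so (2/33)^5 = +1.
Reached (1/33) = 1. Collecting the sign flips along the way, the symbol is +1.

1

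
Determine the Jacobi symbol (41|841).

1

Reciprocity: 41 ≡ 1 and 841 ≡ 1 (mod 4), so (41/841) = +(841/41).
Reduce top mod 41: now compute (21/41).
Reciprocity: 21 ≡ 1 and 41 ≡ 1 (mod 4), so (21/41) = +(41/21).
Reduce top mod 21: now compute (20/21).
Pull out 2^2: since 21 ≡ 5 (mod 8), (2/21) = -1, so (2/21)^2 = +1.
Reciprocity: 5 ≡ 1 and 21 ≡ 1 (mod 4), so (5/21) = +(21/5).
Reduce top mod 5: now compute (1/5).
Reached (1/5) = 1. Collecting the sign flips along the way, the symbol is +1.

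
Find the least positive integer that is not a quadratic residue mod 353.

3

(2/353) = +1, so 2 is a residue.
(3/353) = −1, so 3 is the smallest positive non-residue mod 353.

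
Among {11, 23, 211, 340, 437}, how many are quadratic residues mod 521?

3

(11/521) = +1 → QR.
(23/521) = -1 → non-residue.
(211/521) = +1 → QR.
(340/521) = -1 → non-residue.
(437/521) = +1 → QR.
Total quadratic residues among the 5: 3.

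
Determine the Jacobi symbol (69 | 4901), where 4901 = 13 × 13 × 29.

-1

Reciprocity: 69 ≡ 1 and 4901 ≡ 1 (mod 4), so (69/4901) = +(4901/69).
Reduce top mod 69: now compute (2/69).
Pull out 2: since 69 ≡ 5 (mod 8), (2/69) = -1.
Reached (1/69) = 1. Collecting the sign flips along the way, the symbol is -1.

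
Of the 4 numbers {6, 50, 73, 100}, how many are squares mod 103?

2

(6/103) = -1 → non-residue.
(50/103) = +1 → QR.
(73/103) = -1 → non-residue.
(100/103) = +1 → QR.
Total quadratic residues among the 4: 2.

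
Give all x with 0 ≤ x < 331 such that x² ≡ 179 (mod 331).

29, 302

Since 331 ≡ 3 (mod 4), a square root of 179 is 179^((331+1)/4) = 179^83 mod 331.
Repeated squaring: 179^2≡265, 179^4≡53, 179^8≡161, 179^16≡103, 179^32≡17, 179^64≡289 (mod 331).
179^83 = 179^(64+16+2+1) ≡ 302 (mod 331).
Check: 302² = 91204 ≡ 179 (mod 331). The two roots are 29 and 302.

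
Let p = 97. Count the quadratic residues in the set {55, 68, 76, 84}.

(55/97) = -1 → non-residue.
(68/97) = -1 → non-residue.
(76/97) = -1 → non-residue.
(84/97) = -1 → non-residue.
Total quadratic residues among the 4: 0.

0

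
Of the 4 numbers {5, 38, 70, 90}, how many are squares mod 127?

2

(5/127) = -1 → non-residue.
(38/127) = +1 → QR.
(70/127) = +1 → QR.
(90/127) = -1 → non-residue.
Total quadratic residues among the 4: 2.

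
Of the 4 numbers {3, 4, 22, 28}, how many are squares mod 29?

(3/29) = -1 → non-residue.
(4/29) = +1 → QR.
(22/29) = +1 → QR.
(28/29) = +1 → QR.
Total quadratic residues among the 4: 3.

3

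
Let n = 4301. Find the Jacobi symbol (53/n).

-1

Reciprocity: 53 ≡ 1 and 4301 ≡ 1 (mod 4), so (53/4301) = +(4301/53).
Reduce top mod 53: now compute (8/53).
Pull out 2^3: since 53 ≡ 5 (mod 8), (2/53) = -1, so (2/53)^3 = -1.
Reached (1/53) = 1. Collecting the sign flips along the way, the symbol is -1.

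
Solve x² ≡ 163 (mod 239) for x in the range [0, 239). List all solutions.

Since 239 ≡ 3 (mod 4), a square root of 163 is 163^((239+1)/4) = 163^60 mod 239.
Repeated squaring: 163^2≡40, 163^4≡166, 163^8≡71, 163^16≡22, 163^32≡6 (mod 239).
163^60 = 163^(32+16+8+4) ≡ 101 (mod 239).
Check: 101² = 10201 ≡ 163 (mod 239). The two roots are 101 and 138.

101, 138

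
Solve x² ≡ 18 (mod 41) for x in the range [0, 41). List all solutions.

10, 31

41 ≡ 1 (mod 4), so we find a root by search.
Trying successive values, 10² = 100 ≡ 18 (mod 41). The other root is 41 − 10 = 31.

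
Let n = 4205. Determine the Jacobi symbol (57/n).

Reciprocity: 57 ≡ 1 and 4205 ≡ 1 (mod 4), so (57/4205) = +(4205/57).
Reduce top mod 57: now compute (44/57).
Pull out 2^2: since 57 ≡ 1 (mod 8), (2/57) = +1, so (2/57)^2 = +1.
Reciprocity: 11 ≡ 3 and 57 ≡ 1 (mod 4), so (11/57) = +(57/11).
Reduce top mod 11: now compute (2/11).
Pull out 2: since 11 ≡ 3 (mod 8), (2/11) = -1.
Reached (1/11) = 1. Collecting the sign flips along the way, the symbol is -1.

-1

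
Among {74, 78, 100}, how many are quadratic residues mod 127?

(74/127) = +1 → QR.
(78/127) = -1 → non-residue.
(100/127) = +1 → QR.
Total quadratic residues among the 3: 2.

2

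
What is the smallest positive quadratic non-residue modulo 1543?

3

(2/1543) = +1, so 2 is a residue.
(3/1543) = −1, so 3 is the smallest positive non-residue mod 1543.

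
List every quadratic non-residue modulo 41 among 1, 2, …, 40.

3 6 7 11 12 13 14 15 17 19 22 24 26 27 28 29 30 34 35 38

Square k = 1,…,20 (k and 41−k give the same square):
1²=1, 2²=4, 3²=9, 4²=16, 5²=25, 6²=36, 7²≡8, 8²≡23, 9²≡40, 10²≡18, 11²≡39, 12²≡21, 13²≡5, 14²≡32, 15²≡20, 16²≡10, 17²≡2, 18²≡37, 19²≡33, 20²≡31 (mod 41).
The residues are {1, 2, 4, 5, 8, 9, 10, 16, 18, 20, 21, 23, 25, 31, 32, 33, 36, 37, 39, 40}; the non-residues are the remaining 20 nonzero classes.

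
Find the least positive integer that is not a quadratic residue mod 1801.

11

(2/1801) = +1, so 2 is a residue.
(3/1801) = +1, so 3 is a residue.
(4/1801) = +1, so 4 is a residue.
(5/1801) = +1, so 5 is a residue.
(6/1801) = +1, so 6 is a residue.
(7/1801) = +1, so 7 is a residue.
(8/1801) = +1, so 8 is a residue.
(9/1801) = +1, so 9 is a residue.
(10/1801) = +1, so 10 is a residue.
(11/1801) = −1, so 11 is the smallest positive non-residue mod 1801.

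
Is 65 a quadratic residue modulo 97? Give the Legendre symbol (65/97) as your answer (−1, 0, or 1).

Reciprocity: 65 ≡ 1 and 97 ≡ 1 (mod 4), so (65/97) = +(97/65).
Reduce top mod 65: now compute (32/65).
Pull out 2^5: since 65 ≡ 1 (mod 8), (2/65) = +1, so (2/65)^5 = +1.
Reached (1/65) = 1. Collecting the sign flips along the way, the symbol is +1.

1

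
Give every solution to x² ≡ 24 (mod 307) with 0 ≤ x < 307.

Since 307 ≡ 3 (mod 4), a square root of 24 is 24^((307+1)/4) = 24^77 mod 307.
Repeated squaring: 24^2≡269, 24^4≡216, 24^8≡299, 24^16≡64, 24^32≡105, 24^64≡280 (mod 307).
24^77 = 24^(64+8+4+1) ≡ 115 (mod 307).
Check: 115² = 13225 ≡ 24 (mod 307). The two roots are 115 and 192.

115, 192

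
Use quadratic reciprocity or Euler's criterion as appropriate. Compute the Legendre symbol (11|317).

Euler's criterion: (11/317) ≡ 11^158 (mod 317).
11^2 ≡ 121 (mod 317)
11^4 ≡ 59 (mod 317)
11^8 ≡ 311 (mod 317)
11^16 ≡ 36 (mod 317)
11^32 ≡ 28 (mod 317)
11^64 ≡ 150 (mod 317)
11^128 ≡ 310 (mod 317)
11^158 = 11^(128+16+8+4+2) ≡ 1 (mod 317).
Result is 1, so (11/317) = 1.

1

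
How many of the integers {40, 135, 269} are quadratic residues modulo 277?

1

(40/277) = +1 → QR.
(135/277) = -1 → non-residue.
(269/277) = -1 → non-residue.
Total quadratic residues among the 3: 1.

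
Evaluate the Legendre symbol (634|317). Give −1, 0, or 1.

0

First reduce: 634 ≡ 0 (mod 317).
Top reduces to 0: gcd > 1, so the symbol is 0.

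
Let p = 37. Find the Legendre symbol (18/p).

-1

Pull out 2: since 37 ≡ 5 (mod 8), (2/37) = -1.
Reciprocity: 9 ≡ 1 and 37 ≡ 1 (mod 4), so (9/37) = +(37/9).
Reduce top mod 9: now compute (1/9).
Reached (1/9) = 1. Collecting the sign flips along the way, the symbol is -1.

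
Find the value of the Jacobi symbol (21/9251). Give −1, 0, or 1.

Reciprocity: 21 ≡ 1 and 9251 ≡ 3 (mod 4), so (21/9251) = +(9251/21).
Reduce top mod 21: now compute (11/21).
Reciprocity: 11 ≡ 3 and 21 ≡ 1 (mod 4), so (11/21) = +(21/11).
Reduce top mod 11: now compute (10/11).
Pull out 2: since 11 ≡ 3 (mod 8), (2/11) = -1.
Reciprocity: 5 ≡ 1 and 11 ≡ 3 (mod 4), so (5/11) = +(11/5).
Reduce top mod 5: now compute (1/5).
Reached (1/5) = 1. Collecting the sign flips along the way, the symbol is -1.

-1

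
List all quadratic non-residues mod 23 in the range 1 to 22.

5 7 10 11 14 15 17 19 20 21 22

Square k = 1,…,11 (k and 23−k give the same square):
1²=1, 2²=4, 3²=9, 4²=16, 5²≡2, 6²≡13, 7²≡3, 8²≡18, 9²≡12, 10²≡8, 11²≡6 (mod 23).
The residues are {1, 2, 3, 4, 6, 8, 9, 12, 13, 16, 18}; the non-residues are the remaining 11 nonzero classes.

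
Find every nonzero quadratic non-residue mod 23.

Square k = 1,…,11 (k and 23−k give the same square):
1²=1, 2²=4, 3²=9, 4²=16, 5²≡2, 6²≡13, 7²≡3, 8²≡18, 9²≡12, 10²≡8, 11²≡6 (mod 23).
The residues are {1, 2, 3, 4, 6, 8, 9, 12, 13, 16, 18}; the non-residues are the remaining 11 nonzero classes.

5,7,10,11,14,15,17,19,20,21,22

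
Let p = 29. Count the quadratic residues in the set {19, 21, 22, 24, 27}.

(19/29) = -1 → non-residue.
(21/29) = -1 → non-residue.
(22/29) = +1 → QR.
(24/29) = +1 → QR.
(27/29) = -1 → non-residue.
Total quadratic residues among the 5: 2.

2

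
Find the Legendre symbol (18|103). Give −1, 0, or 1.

Euler's criterion: (18/103) ≡ 18^51 (mod 103).
18^2 ≡ 15 (mod 103)
18^4 ≡ 19 (mod 103)
18^8 ≡ 52 (mod 103)
18^16 ≡ 26 (mod 103)
18^32 ≡ 58 (mod 103)
18^51 = 18^(32+16+2+1) ≡ 1 (mod 103).
Result is 1, so (18/103) = 1.

1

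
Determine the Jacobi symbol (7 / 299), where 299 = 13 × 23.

1

Reciprocity: 7 ≡ 3 and 299 ≡ 3 (mod 4), so (7/299) = −(299/7).
Reduce top mod 7: now compute (5/7).
Reciprocity: 5 ≡ 1 and 7 ≡ 3 (mod 4), so (5/7) = +(7/5).
Reduce top mod 5: now compute (2/5).
Pull out 2: since 5 ≡ 5 (mod 8), (2/5) = -1.
Reached (1/5) = 1. Collecting the sign flips along the way, the symbol is +1.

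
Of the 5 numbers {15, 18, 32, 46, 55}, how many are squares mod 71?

3

(15/71) = +1 → QR.
(18/71) = +1 → QR.
(32/71) = +1 → QR.
(46/71) = -1 → non-residue.
(55/71) = -1 → non-residue.
Total quadratic residues among the 5: 3.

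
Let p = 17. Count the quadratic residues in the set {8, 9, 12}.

2

(8/17) = +1 → QR.
(9/17) = +1 → QR.
(12/17) = -1 → non-residue.
Total quadratic residues among the 3: 2.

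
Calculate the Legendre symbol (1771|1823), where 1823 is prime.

-1

Reciprocity: 1771 ≡ 3 and 1823 ≡ 3 (mod 4), so (1771/1823) = −(1823/1771).
Reduce top mod 1771: now compute (52/1771).
Pull out 2^2: since 1771 ≡ 3 (mod 8), (2/1771) = -1, so (2/1771)^2 = +1.
Reciprocity: 13 ≡ 1 and 1771 ≡ 3 (mod 4), so (13/1771) = +(1771/13).
Reduce top mod 13: now compute (3/13).
Reciprocity: 3 ≡ 3 and 13 ≡ 1 (mod 4), so (3/13) = +(13/3).
Reduce top mod 3: now compute (1/3).
Reached (1/3) = 1. Collecting the sign flips along the way, the symbol is -1.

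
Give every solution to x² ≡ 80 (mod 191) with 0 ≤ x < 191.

56, 135

Since 191 ≡ 3 (mod 4), a square root of 80 is 80^((191+1)/4) = 80^48 mod 191.
Repeated squaring: 80^2≡97, 80^4≡50, 80^8≡17, 80^16≡98, 80^32≡54 (mod 191).
80^48 = 80^(32+16) ≡ 135 (mod 191).
Check: 135² = 18225 ≡ 80 (mod 191). The two roots are 56 and 135.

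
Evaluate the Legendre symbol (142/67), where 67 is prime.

-1

Euler's criterion: (142/67) ≡ 8^33 (mod 67).
8^2 ≡ 64 (mod 67)
8^4 ≡ 9 (mod 67)
8^8 ≡ 14 (mod 67)
8^16 ≡ 62 (mod 67)
8^32 ≡ 25 (mod 67)
8^33 = 8^(32+1) ≡ 66 (mod 67).
Result is 66 ≡ −1, so (142/67) = −1.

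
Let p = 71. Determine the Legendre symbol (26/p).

-1

Pull out 2: since 71 ≡ 7 (mod 8), (2/71) = +1.
Reciprocity: 13 ≡ 1 and 71 ≡ 3 (mod 4), so (13/71) = +(71/13).
Reduce top mod 13: now compute (6/13).
Pull out 2: since 13 ≡ 5 (mod 8), (2/13) = -1.
Reciprocity: 3 ≡ 3 and 13 ≡ 1 (mod 4), so (3/13) = +(13/3).
Reduce top mod 3: now compute (1/3).
Reached (1/3) = 1. Collecting the sign flips along the way, the symbol is -1.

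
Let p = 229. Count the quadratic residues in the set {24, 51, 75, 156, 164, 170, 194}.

2

(24/229) = -1 → non-residue.
(51/229) = +1 → QR.
(75/229) = +1 → QR.
(156/229) = -1 → non-residue.
(164/229) = -1 → non-residue.
(170/229) = -1 → non-residue.
(194/229) = -1 → non-residue.
Total quadratic residues among the 7: 2.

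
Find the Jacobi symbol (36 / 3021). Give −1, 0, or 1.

Pull out 2^2: since 3021 ≡ 5 (mod 8), (2/3021) = -1, so (2/3021)^2 = +1.
Reciprocity: 9 ≡ 1 and 3021 ≡ 1 (mod 4), so (9/3021) = +(3021/9).
Reduce top mod 9: now compute (6/9).
Pull out 2: since 9 ≡ 1 (mod 8), (2/9) = +1.
Reciprocity: 3 ≡ 3 and 9 ≡ 1 (mod 4), so (3/9) = +(9/3).
Reduce top mod 3: now compute (0/3).
Top reduces to 0: gcd > 1, so the symbol is 0.

0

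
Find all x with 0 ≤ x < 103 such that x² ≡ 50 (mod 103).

Since 103 ≡ 3 (mod 4), a square root of 50 is 50^((103+1)/4) = 50^26 mod 103.
Repeated squaring: 50^2≡28, 50^4≡63, 50^8≡55, 50^16≡38 (mod 103).
50^26 = 50^(16+8+2) ≡ 16 (mod 103).
Check: 16² = 256 ≡ 50 (mod 103). The two roots are 16 and 87.

16, 87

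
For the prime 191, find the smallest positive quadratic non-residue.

(2/191) = +1, so 2 is a residue.
(3/191) = +1, so 3 is a residue.
(4/191) = +1, so 4 is a residue.
(5/191) = +1, so 5 is a residue.
(6/191) = +1, so 6 is a residue.
(7/191) = −1, so 7 is the smallest positive non-residue mod 191.

7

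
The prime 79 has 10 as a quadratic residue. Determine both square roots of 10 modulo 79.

22, 57

Since 79 ≡ 3 (mod 4), a square root of 10 is 10^((79+1)/4) = 10^20 mod 79.
Repeated squaring: 10^2≡21, 10^4≡46, 10^8≡62, 10^16≡52 (mod 79).
10^20 = 10^(16+4) ≡ 22 (mod 79).
Check: 22² = 484 ≡ 10 (mod 79). The two roots are 22 and 57.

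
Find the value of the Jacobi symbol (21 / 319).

1

Reciprocity: 21 ≡ 1 and 319 ≡ 3 (mod 4), so (21/319) = +(319/21).
Reduce top mod 21: now compute (4/21).
Pull out 2^2: since 21 ≡ 5 (mod 8), (2/21) = -1, so (2/21)^2 = +1.
Reached (1/21) = 1. Collecting the sign flips along the way, the symbol is +1.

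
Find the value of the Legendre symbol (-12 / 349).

1

First reduce: -12 ≡ 337 (mod 349).
Reciprocity: 337 ≡ 1 and 349 ≡ 1 (mod 4), so (337/349) = +(349/337).
Reduce top mod 337: now compute (12/337).
Pull out 2^2: since 337 ≡ 1 (mod 8), (2/337) = +1, so (2/337)^2 = +1.
Reciprocity: 3 ≡ 3 and 337 ≡ 1 (mod 4), so (3/337) = +(337/3).
Reduce top mod 3: now compute (1/3).
Reached (1/3) = 1. Collecting the sign flips along the way, the symbol is +1.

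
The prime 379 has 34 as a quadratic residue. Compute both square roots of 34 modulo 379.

105, 274

Since 379 ≡ 3 (mod 4), a square root of 34 is 34^((379+1)/4) = 34^95 mod 379.
Repeated squaring: 34^2≡19, 34^4≡361, 34^8≡324, 34^16≡372, 34^32≡49, 34^64≡127 (mod 379).
34^95 = 34^(64+16+8+4+2+1) ≡ 105 (mod 379).
Check: 105² = 11025 ≡ 34 (mod 379). The two roots are 105 and 274.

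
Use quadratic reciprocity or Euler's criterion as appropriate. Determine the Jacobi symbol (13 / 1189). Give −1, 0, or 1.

Reciprocity: 13 ≡ 1 and 1189 ≡ 1 (mod 4), so (13/1189) = +(1189/13).
Reduce top mod 13: now compute (6/13).
Pull out 2: since 13 ≡ 5 (mod 8), (2/13) = -1.
Reciprocity: 3 ≡ 3 and 13 ≡ 1 (mod 4), so (3/13) = +(13/3).
Reduce top mod 3: now compute (1/3).
Reached (1/3) = 1. Collecting the sign flips along the way, the symbol is -1.

-1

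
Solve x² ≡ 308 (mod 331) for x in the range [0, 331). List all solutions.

89, 242

Since 331 ≡ 3 (mod 4), a square root of 308 is 308^((331+1)/4) = 308^83 mod 331.
Repeated squaring: 308^2≡198, 308^4≡146, 308^8≡132, 308^16≡212, 308^32≡259, 308^64≡219 (mod 331).
308^83 = 308^(64+16+2+1) ≡ 89 (mod 331).
Check: 89² = 7921 ≡ 308 (mod 331). The two roots are 89 and 242.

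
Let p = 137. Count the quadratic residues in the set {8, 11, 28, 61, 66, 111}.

4

(8/137) = +1 → QR.
(11/137) = +1 → QR.
(28/137) = +1 → QR.
(61/137) = +1 → QR.
(66/137) = -1 → non-residue.
(111/137) = -1 → non-residue.
Total quadratic residues among the 6: 4.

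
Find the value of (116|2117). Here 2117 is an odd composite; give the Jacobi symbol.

0

Pull out 2^2: since 2117 ≡ 5 (mod 8), (2/2117) = -1, so (2/2117)^2 = +1.
Reciprocity: 29 ≡ 1 and 2117 ≡ 1 (mod 4), so (29/2117) = +(2117/29).
Reduce top mod 29: now compute (0/29).
Top reduces to 0: gcd > 1, so the symbol is 0.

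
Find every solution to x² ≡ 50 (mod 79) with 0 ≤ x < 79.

Since 79 ≡ 3 (mod 4), a square root of 50 is 50^((79+1)/4) = 50^20 mod 79.
Repeated squaring: 50^2≡51, 50^4≡73, 50^8≡36, 50^16≡32 (mod 79).
50^20 = 50^(16+4) ≡ 45 (mod 79).
Check: 45² = 2025 ≡ 50 (mod 79). The two roots are 34 and 45.

34, 45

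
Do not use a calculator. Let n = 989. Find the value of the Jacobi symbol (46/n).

0

Pull out 2: since 989 ≡ 5 (mod 8), (2/989) = -1.
Reciprocity: 23 ≡ 3 and 989 ≡ 1 (mod 4), so (23/989) = +(989/23).
Reduce top mod 23: now compute (0/23).
Top reduces to 0: gcd > 1, so the symbol is 0.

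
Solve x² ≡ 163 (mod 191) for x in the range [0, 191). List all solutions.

78, 113

Since 191 ≡ 3 (mod 4), a square root of 163 is 163^((191+1)/4) = 163^48 mod 191.
Repeated squaring: 163^2≡20, 163^4≡18, 163^8≡133, 163^16≡117, 163^32≡128 (mod 191).
163^48 = 163^(32+16) ≡ 78 (mod 191).
Check: 78² = 6084 ≡ 163 (mod 191). The two roots are 78 and 113.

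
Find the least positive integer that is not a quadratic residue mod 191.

(2/191) = +1, so 2 is a residue.
(3/191) = +1, so 3 is a residue.
(4/191) = +1, so 4 is a residue.
(5/191) = +1, so 5 is a residue.
(6/191) = +1, so 6 is a residue.
(7/191) = −1, so 7 is the smallest positive non-residue mod 191.

7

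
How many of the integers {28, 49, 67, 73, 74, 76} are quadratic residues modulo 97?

(28/97) = -1 → non-residue.
(49/97) = +1 → QR.
(67/97) = -1 → non-residue.
(73/97) = +1 → QR.
(74/97) = -1 → non-residue.
(76/97) = -1 → non-residue.
Total quadratic residues among the 6: 2.

2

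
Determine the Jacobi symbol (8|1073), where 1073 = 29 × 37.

1

Pull out 2^3: since 1073 ≡ 1 (mod 8), (2/1073) = +1, so (2/1073)^3 = +1.
Reached (1/1073) = 1. Collecting the sign flips along the way, the symbol is +1.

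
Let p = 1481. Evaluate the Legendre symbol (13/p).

Reciprocity: 13 ≡ 1 and 1481 ≡ 1 (mod 4), so (13/1481) = +(1481/13).
Reduce top mod 13: now compute (12/13).
Pull out 2^2: since 13 ≡ 5 (mod 8), (2/13) = -1, so (2/13)^2 = +1.
Reciprocity: 3 ≡ 3 and 13 ≡ 1 (mod 4), so (3/13) = +(13/3).
Reduce top mod 3: now compute (1/3).
Reached (1/3) = 1. Collecting the sign flips along the way, the symbol is +1.

1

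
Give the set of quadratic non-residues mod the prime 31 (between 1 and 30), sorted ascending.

Square k = 1,…,15 (k and 31−k give the same square):
1²=1, 2²=4, 3²=9, 4²=16, 5²=25, 6²≡5, 7²≡18, 8²≡2, 9²≡19, 10²≡7, 11²≡28, 12²≡20, 13²≡14, 14²≡10, 15²≡8 (mod 31).
The residues are {1, 2, 4, 5, 7, 8, 9, 10, 14, 16, 18, 19, 20, 25, 28}; the non-residues are the remaining 15 nonzero classes.

3,6,11,12,13,15,17,21,22,23,24,26,27,29,30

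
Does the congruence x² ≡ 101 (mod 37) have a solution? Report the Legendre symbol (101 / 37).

1

First reduce: 101 ≡ 27 (mod 37).
Reciprocity: 27 ≡ 3 and 37 ≡ 1 (mod 4), so (27/37) = +(37/27).
Reduce top mod 27: now compute (10/27).
Pull out 2: since 27 ≡ 3 (mod 8), (2/27) = -1.
Reciprocity: 5 ≡ 1 and 27 ≡ 3 (mod 4), so (5/27) = +(27/5).
Reduce top mod 5: now compute (2/5).
Pull out 2: since 5 ≡ 5 (mod 8), (2/5) = -1.
Reached (1/5) = 1. Collecting the sign flips along the way, the symbol is +1.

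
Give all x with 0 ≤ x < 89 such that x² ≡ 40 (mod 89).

29, 60

89 ≡ 1 (mod 4), so we find a root by search.
Trying successive values, 29² = 841 ≡ 40 (mod 89). The other root is 89 − 29 = 60.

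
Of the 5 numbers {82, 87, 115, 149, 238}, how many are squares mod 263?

1

(82/263) = -1 → non-residue.
(87/263) = -1 → non-residue.
(115/263) = -1 → non-residue.
(149/263) = +1 → QR.
(238/263) = -1 → non-residue.
Total quadratic residues among the 5: 1.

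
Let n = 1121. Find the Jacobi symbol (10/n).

Pull out 2: since 1121 ≡ 1 (mod 8), (2/1121) = +1.
Reciprocity: 5 ≡ 1 and 1121 ≡ 1 (mod 4), so (5/1121) = +(1121/5).
Reduce top mod 5: now compute (1/5).
Reached (1/5) = 1. Collecting the sign flips along the way, the symbol is +1.

1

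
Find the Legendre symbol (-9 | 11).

First reduce: -9 ≡ 2 (mod 11).
Pull out 2: since 11 ≡ 3 (mod 8), (2/11) = -1.
Reached (1/11) = 1. Collecting the sign flips along the way, the symbol is -1.

-1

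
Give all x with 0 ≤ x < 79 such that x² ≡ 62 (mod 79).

33, 46

Since 79 ≡ 3 (mod 4), a square root of 62 is 62^((79+1)/4) = 62^20 mod 79.
Repeated squaring: 62^2≡52, 62^4≡18, 62^8≡8, 62^16≡64 (mod 79).
62^20 = 62^(16+4) ≡ 46 (mod 79).
Check: 46² = 2116 ≡ 62 (mod 79). The two roots are 33 and 46.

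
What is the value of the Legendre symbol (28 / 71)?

-1

Pull out 2^2: since 71 ≡ 7 (mod 8), (2/71) = +1, so (2/71)^2 = +1.
Reciprocity: 7 ≡ 3 and 71 ≡ 3 (mod 4), so (7/71) = −(71/7).
Reduce top mod 7: now compute (1/7).
Reached (1/7) = 1. Collecting the sign flips along the way, the symbol is -1.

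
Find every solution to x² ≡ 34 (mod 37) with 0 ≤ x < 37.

37 ≡ 1 (mod 4), so we find a root by search.
Trying successive values, 16² = 256 ≡ 34 (mod 37). The other root is 37 − 16 = 21.

16, 21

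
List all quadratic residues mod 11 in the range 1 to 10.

1, 3, 4, 5, 9

Square k = 1,…,5 (k and 11−k give the same square):
1²=1, 2²=4, 3²=9, 4²≡5, 5²≡3 (mod 11).
So the quadratic residues mod 11 are {1, 3, 4, 5, 9}.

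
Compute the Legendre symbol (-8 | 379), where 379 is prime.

Euler's criterion: (-8/379) ≡ 371^189 (mod 379).
371^2 ≡ 64 (mod 379)
371^4 ≡ 306 (mod 379)
371^8 ≡ 23 (mod 379)
371^16 ≡ 150 (mod 379)
371^32 ≡ 139 (mod 379)
371^64 ≡ 371 (mod 379)
371^128 ≡ 64 (mod 379)
371^189 = 371^(128+32+16+8+4+1) ≡ 1 (mod 379).
Result is 1, so (-8/379) = 1.

1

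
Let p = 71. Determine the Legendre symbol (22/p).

Euler's criterion: (22/71) ≡ 22^35 (mod 71).
22^2 ≡ 58 (mod 71)
22^4 ≡ 27 (mod 71)
22^8 ≡ 19 (mod 71)
22^16 ≡ 6 (mod 71)
22^32 ≡ 36 (mod 71)
22^35 = 22^(32+2+1) ≡ 70 (mod 71).
Result is 70 ≡ −1, so (22/71) = −1.

-1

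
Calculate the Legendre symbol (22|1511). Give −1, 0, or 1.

Pull out 2: since 1511 ≡ 7 (mod 8), (2/1511) = +1.
Reciprocity: 11 ≡ 3 and 1511 ≡ 3 (mod 4), so (11/1511) = −(1511/11).
Reduce top mod 11: now compute (4/11).
Pull out 2^2: since 11 ≡ 3 (mod 8), (2/11) = -1, so (2/11)^2 = +1.
Reached (1/11) = 1. Collecting the sign flips along the way, the symbol is -1.

-1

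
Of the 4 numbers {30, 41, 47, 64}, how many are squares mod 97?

(30/97) = -1 → non-residue.
(41/97) = -1 → non-residue.
(47/97) = +1 → QR.
(64/97) = +1 → QR.
Total quadratic residues among the 4: 2.

2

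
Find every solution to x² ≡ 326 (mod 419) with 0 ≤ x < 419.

140, 279

Since 419 ≡ 3 (mod 4), a square root of 326 is 326^((419+1)/4) = 326^105 mod 419.
Repeated squaring: 326^2≡269, 326^4≡293, 326^8≡373, 326^16≡21, 326^32≡22, 326^64≡65 (mod 419).
326^105 = 326^(64+32+8+1) ≡ 140 (mod 419).
Check: 140² = 19600 ≡ 326 (mod 419). The two roots are 140 and 279.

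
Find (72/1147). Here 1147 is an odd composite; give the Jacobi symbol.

Pull out 2^3: since 1147 ≡ 3 (mod 8), (2/1147) = -1, so (2/1147)^3 = -1.
Reciprocity: 9 ≡ 1 and 1147 ≡ 3 (mod 4), so (9/1147) = +(1147/9).
Reduce top mod 9: now compute (4/9).
Pull out 2^2: since 9 ≡ 1 (mod 8), (2/9) = +1, so (2/9)^2 = +1.
Reached (1/9) = 1. Collecting the sign flips along the way, the symbol is -1.

-1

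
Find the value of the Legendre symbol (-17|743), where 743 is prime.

1

First reduce: -17 ≡ 726 (mod 743).
Pull out 2: since 743 ≡ 7 (mod 8), (2/743) = +1.
Reciprocity: 363 ≡ 3 and 743 ≡ 3 (mod 4), so (363/743) = −(743/363).
Reduce top mod 363: now compute (17/363).
Reciprocity: 17 ≡ 1 and 363 ≡ 3 (mod 4), so (17/363) = +(363/17).
Reduce top mod 17: now compute (6/17).
Pull out 2: since 17 ≡ 1 (mod 8), (2/17) = +1.
Reciprocity: 3 ≡ 3 and 17 ≡ 1 (mod 4), so (3/17) = +(17/3).
Reduce top mod 3: now compute (2/3).
Pull out 2: since 3 ≡ 3 (mod 8), (2/3) = -1.
Reached (1/3) = 1. Collecting the sign flips along the way, the symbol is +1.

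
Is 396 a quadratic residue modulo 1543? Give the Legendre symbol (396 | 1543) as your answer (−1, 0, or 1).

Pull out 2^2: since 1543 ≡ 7 (mod 8), (2/1543) = +1, so (2/1543)^2 = +1.
Reciprocity: 99 ≡ 3 and 1543 ≡ 3 (mod 4), so (99/1543) = −(1543/99).
Reduce top mod 99: now compute (58/99).
Pull out 2: since 99 ≡ 3 (mod 8), (2/99) = -1.
Reciprocity: 29 ≡ 1 and 99 ≡ 3 (mod 4), so (29/99) = +(99/29).
Reduce top mod 29: now compute (12/29).
Pull out 2^2: since 29 ≡ 5 (mod 8), (2/29) = -1, so (2/29)^2 = +1.
Reciprocity: 3 ≡ 3 and 29 ≡ 1 (mod 4), so (3/29) = +(29/3).
Reduce top mod 3: now compute (2/3).
Pull out 2: since 3 ≡ 3 (mod 8), (2/3) = -1.
Reached (1/3) = 1. Collecting the sign flips along the way, the symbol is -1.

-1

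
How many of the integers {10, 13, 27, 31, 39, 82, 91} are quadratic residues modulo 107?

4

(10/107) = +1 → QR.
(13/107) = +1 → QR.
(27/107) = +1 → QR.
(31/107) = -1 → non-residue.
(39/107) = +1 → QR.
(82/107) = -1 → non-residue.
(91/107) = -1 → non-residue.
Total quadratic residues among the 7: 4.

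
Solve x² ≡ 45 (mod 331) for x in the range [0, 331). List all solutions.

37, 294

Since 331 ≡ 3 (mod 4), a square root of 45 is 45^((331+1)/4) = 45^83 mod 331.
Repeated squaring: 45^2≡39, 45^4≡197, 45^8≡82, 45^16≡104, 45^32≡224, 45^64≡195 (mod 331).
45^83 = 45^(64+16+2+1) ≡ 294 (mod 331).
Check: 294² = 86436 ≡ 45 (mod 331). The two roots are 37 and 294.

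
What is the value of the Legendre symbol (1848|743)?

-1

First reduce: 1848 ≡ 362 (mod 743).
Pull out 2: since 743 ≡ 7 (mod 8), (2/743) = +1.
Reciprocity: 181 ≡ 1 and 743 ≡ 3 (mod 4), so (181/743) = +(743/181).
Reduce top mod 181: now compute (19/181).
Reciprocity: 19 ≡ 3 and 181 ≡ 1 (mod 4), so (19/181) = +(181/19).
Reduce top mod 19: now compute (10/19).
Pull out 2: since 19 ≡ 3 (mod 8), (2/19) = -1.
Reciprocity: 5 ≡ 1 and 19 ≡ 3 (mod 4), so (5/19) = +(19/5).
Reduce top mod 5: now compute (4/5).
Pull out 2^2: since 5 ≡ 5 (mod 8), (2/5) = -1, so (2/5)^2 = +1.
Reached (1/5) = 1. Collecting the sign flips along the way, the symbol is -1.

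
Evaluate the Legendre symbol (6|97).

1

Euler's criterion: (6/97) ≡ 6^48 (mod 97).
6^2 ≡ 36 (mod 97)
6^4 ≡ 35 (mod 97)
6^8 ≡ 61 (mod 97)
6^16 ≡ 35 (mod 97)
6^32 ≡ 61 (mod 97)
6^48 = 6^(32+16) ≡ 1 (mod 97).
Result is 1, so (6/97) = 1.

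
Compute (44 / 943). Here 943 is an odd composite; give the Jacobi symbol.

1

Pull out 2^2: since 943 ≡ 7 (mod 8), (2/943) = +1, so (2/943)^2 = +1.
Reciprocity: 11 ≡ 3 and 943 ≡ 3 (mod 4), so (11/943) = −(943/11).
Reduce top mod 11: now compute (8/11).
Pull out 2^3: since 11 ≡ 3 (mod 8), (2/11) = -1, so (2/11)^3 = -1.
Reached (1/11) = 1. Collecting the sign flips along the way, the symbol is +1.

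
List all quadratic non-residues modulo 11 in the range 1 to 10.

2, 6, 7, 8, 10

Square k = 1,…,5 (k and 11−k give the same square):
1²=1, 2²=4, 3²=9, 4²≡5, 5²≡3 (mod 11).
The residues are {1, 3, 4, 5, 9}; the non-residues are the remaining 5 nonzero classes.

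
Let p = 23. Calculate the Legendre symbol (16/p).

1

Pull out 2^4: since 23 ≡ 7 (mod 8), (2/23) = +1, so (2/23)^4 = +1.
Reached (1/23) = 1. Collecting the sign flips along the way, the symbol is +1.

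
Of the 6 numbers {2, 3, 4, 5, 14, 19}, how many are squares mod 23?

(2/23) = +1 → QR.
(3/23) = +1 → QR.
(4/23) = +1 → QR.
(5/23) = -1 → non-residue.
(14/23) = -1 → non-residue.
(19/23) = -1 → non-residue.
Total quadratic residues among the 6: 3.

3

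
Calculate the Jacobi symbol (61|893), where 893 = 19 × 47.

Reciprocity: 61 ≡ 1 and 893 ≡ 1 (mod 4), so (61/893) = +(893/61).
Reduce top mod 61: now compute (39/61).
Reciprocity: 39 ≡ 3 and 61 ≡ 1 (mod 4), so (39/61) = +(61/39).
Reduce top mod 39: now compute (22/39).
Pull out 2: since 39 ≡ 7 (mod 8), (2/39) = +1.
Reciprocity: 11 ≡ 3 and 39 ≡ 3 (mod 4), so (11/39) = −(39/11).
Reduce top mod 11: now compute (6/11).
Pull out 2: since 11 ≡ 3 (mod 8), (2/11) = -1.
Reciprocity: 3 ≡ 3 and 11 ≡ 3 (mod 4), so (3/11) = −(11/3).
Reduce top mod 3: now compute (2/3).
Pull out 2: since 3 ≡ 3 (mod 8), (2/3) = -1.
Reached (1/3) = 1. Collecting the sign flips along the way, the symbol is +1.

1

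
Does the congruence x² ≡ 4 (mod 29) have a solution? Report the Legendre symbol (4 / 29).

Pull out 2^2: since 29 ≡ 5 (mod 8), (2/29) = -1, so (2/29)^2 = +1.
Reached (1/29) = 1. Collecting the sign flips along the way, the symbol is +1.

1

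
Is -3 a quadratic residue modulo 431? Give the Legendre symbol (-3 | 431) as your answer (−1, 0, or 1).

Euler's criterion: (-3/431) ≡ 428^215 (mod 431).
428^2 ≡ 9 (mod 431)
428^4 ≡ 81 (mod 431)
428^8 ≡ 96 (mod 431)
428^16 ≡ 165 (mod 431)
428^32 ≡ 72 (mod 431)
428^64 ≡ 12 (mod 431)
428^128 ≡ 144 (mod 431)
428^215 = 428^(128+64+16+4+2+1) ≡ 430 (mod 431).
Result is 430 ≡ −1, so (-3/431) = −1.

-1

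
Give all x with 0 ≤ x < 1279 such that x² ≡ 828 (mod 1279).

357, 922

Since 1279 ≡ 3 (mod 4), a square root of 828 is 828^((1279+1)/4) = 828^320 mod 1279.
Repeated squaring: 828^2≡40, 828^4≡321, 828^8≡721, 828^16≡567, 828^32≡460, 828^64≡565, 828^128≡754, 828^256≡640 (mod 1279).
828^320 = 828^(256+64) ≡ 922 (mod 1279).
Check: 922² = 850084 ≡ 828 (mod 1279). The two roots are 357 and 922.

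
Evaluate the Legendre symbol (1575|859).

1

Euler's criterion: (1575/859) ≡ 716^429 (mod 859).
716^2 ≡ 692 (mod 859)
716^4 ≡ 401 (mod 859)
716^8 ≡ 168 (mod 859)
716^16 ≡ 736 (mod 859)
716^32 ≡ 526 (mod 859)
716^64 ≡ 78 (mod 859)
716^128 ≡ 71 (mod 859)
716^256 ≡ 746 (mod 859)
716^429 = 716^(256+128+32+8+4+1) ≡ 1 (mod 859).
Result is 1, so (1575/859) = 1.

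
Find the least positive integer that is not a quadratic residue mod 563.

(2/563) = −1, so 2 is the smallest positive non-residue mod 563.

2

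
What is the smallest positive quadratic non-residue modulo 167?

5

(2/167) = +1, so 2 is a residue.
(3/167) = +1, so 3 is a residue.
(4/167) = +1, so 4 is a residue.
(5/167) = −1, so 5 is the smallest positive non-residue mod 167.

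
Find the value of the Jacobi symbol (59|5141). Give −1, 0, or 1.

-1

Reciprocity: 59 ≡ 3 and 5141 ≡ 1 (mod 4), so (59/5141) = +(5141/59).
Reduce top mod 59: now compute (8/59).
Pull out 2^3: since 59 ≡ 3 (mod 8), (2/59) = -1, so (2/59)^3 = -1.
Reached (1/59) = 1. Collecting the sign flips along the way, the symbol is -1.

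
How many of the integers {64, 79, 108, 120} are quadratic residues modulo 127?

(64/127) = +1 → QR.
(79/127) = +1 → QR.
(108/127) = -1 → non-residue.
(120/127) = +1 → QR.
Total quadratic residues among the 4: 3.

3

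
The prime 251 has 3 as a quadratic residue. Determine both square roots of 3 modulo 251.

Since 251 ≡ 3 (mod 4), a square root of 3 is 3^((251+1)/4) = 3^63 mod 251.
Repeated squaring: 3^2≡9, 3^4≡81, 3^8≡35, 3^16≡221, 3^32≡147 (mod 251).
3^63 = 3^(32+16+8+4+2+1) ≡ 175 (mod 251).
Check: 175² = 30625 ≡ 3 (mod 251). The two roots are 76 and 175.

76, 175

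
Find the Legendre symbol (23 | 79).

Reciprocity: 23 ≡ 3 and 79 ≡ 3 (mod 4), so (23/79) = −(79/23).
Reduce top mod 23: now compute (10/23).
Pull out 2: since 23 ≡ 7 (mod 8), (2/23) = +1.
Reciprocity: 5 ≡ 1 and 23 ≡ 3 (mod 4), so (5/23) = +(23/5).
Reduce top mod 5: now compute (3/5).
Reciprocity: 3 ≡ 3 and 5 ≡ 1 (mod 4), so (3/5) = +(5/3).
Reduce top mod 3: now compute (2/3).
Pull out 2: since 3 ≡ 3 (mod 8), (2/3) = -1.
Reached (1/3) = 1. Collecting the sign flips along the way, the symbol is +1.

1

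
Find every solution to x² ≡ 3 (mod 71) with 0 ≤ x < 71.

28, 43

Since 71 ≡ 3 (mod 4), a square root of 3 is 3^((71+1)/4) = 3^18 mod 71.
Repeated squaring: 3^2≡9, 3^4≡10, 3^8≡29, 3^16≡60 (mod 71).
3^18 = 3^(16+2) ≡ 43 (mod 71).
Check: 43² = 1849 ≡ 3 (mod 71). The two roots are 28 and 43.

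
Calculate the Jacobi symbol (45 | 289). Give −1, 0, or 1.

Reciprocity: 45 ≡ 1 and 289 ≡ 1 (mod 4), so (45/289) = +(289/45).
Reduce top mod 45: now compute (19/45).
Reciprocity: 19 ≡ 3 and 45 ≡ 1 (mod 4), so (19/45) = +(45/19).
Reduce top mod 19: now compute (7/19).
Reciprocity: 7 ≡ 3 and 19 ≡ 3 (mod 4), so (7/19) = −(19/7).
Reduce top mod 7: now compute (5/7).
Reciprocity: 5 ≡ 1 and 7 ≡ 3 (mod 4), so (5/7) = +(7/5).
Reduce top mod 5: now compute (2/5).
Pull out 2: since 5 ≡ 5 (mod 8), (2/5) = -1.
Reached (1/5) = 1. Collecting the sign flips along the way, the symbol is +1.

1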